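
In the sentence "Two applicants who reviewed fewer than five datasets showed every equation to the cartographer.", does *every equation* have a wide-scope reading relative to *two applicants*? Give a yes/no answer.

*every equation* is a matrix argument; only *two applicants* is modified by the relative clause *who reviewed fewer than five datasets*, so the RC island is irrelevant to the target quantifier.
Nothing blocks QR of the lower DP to a position above the higher one, so inverse scope is available.
Both orderings are possible: *two applicants* > *every equation* and *every equation* > *two applicants*.

Yes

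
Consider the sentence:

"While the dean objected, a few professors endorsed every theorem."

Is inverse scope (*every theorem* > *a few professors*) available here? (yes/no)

*every theorem* is a matrix argument; the adjunct is an island but the target quantifier is outside it.
Nothing blocks QR of the lower DP to a position above the higher one, so inverse scope is available.
So *every theorem* > *a few professors* is among the available readings.

Yes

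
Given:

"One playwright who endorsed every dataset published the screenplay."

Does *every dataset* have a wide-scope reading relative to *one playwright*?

No

*every dataset* occurs within the relative clause *who endorsed every dataset*.
Quantifiers inside a relative clause are trapped there; the RC boundary blocks QR.
So *every dataset* cannot raise high enough to outscope *one playwright*; only the surface ordering *one playwright* > *every dataset* is available.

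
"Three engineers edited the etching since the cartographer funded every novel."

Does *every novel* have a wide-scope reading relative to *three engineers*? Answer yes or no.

The target quantifier *every novel* is part of the adjunct clause *since the cartographer funded every novel*.
Adjuncts are opaque for quantifier raising; a quantifier in an adjunct stays inside it.
Hence only narrow scope for *every novel* (under *three engineers*) survives.

No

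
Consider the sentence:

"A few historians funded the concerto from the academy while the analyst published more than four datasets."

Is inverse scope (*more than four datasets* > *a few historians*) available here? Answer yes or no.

The target quantifier *more than four datasets* is part of the adjunct clause *while the analyst published more than four datasets*.
Adverbial clauses are not L-marked, so they are barriers for QR — the quantifier cannot escape the adjunct.
So *more than four datasets* cannot raise high enough to outscope *a few historians*; only the surface ordering *a few historians* > *more than four datasets* is available.

No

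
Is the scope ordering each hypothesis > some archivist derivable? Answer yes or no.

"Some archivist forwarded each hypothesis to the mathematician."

Yes

*each hypothesis* and *some archivist* are in the same minimal clause.
QR within a single clause is free, so the lower quantifier may take scope over the higher one.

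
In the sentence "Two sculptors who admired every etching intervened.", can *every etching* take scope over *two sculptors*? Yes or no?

No

*every etching* is embedded in the relative clause *who admired every etching*.
Relative clauses are scope islands: a quantifier cannot QR out of a relative clause to take scope in the matrix clause.
So the wide-scope reading for *every etching* is blocked.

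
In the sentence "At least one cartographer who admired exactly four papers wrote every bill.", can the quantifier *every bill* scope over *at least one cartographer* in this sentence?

Yes

*every bill* sits in the matrix clause, not in the relative clause on *at least one cartographer*.
With no island boundary between them, the object can take inverse scope over the subject via ordinary QR within the clause.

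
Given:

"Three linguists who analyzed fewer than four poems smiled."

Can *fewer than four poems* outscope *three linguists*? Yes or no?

No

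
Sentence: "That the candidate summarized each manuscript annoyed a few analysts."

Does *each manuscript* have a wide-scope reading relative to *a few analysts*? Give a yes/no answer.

No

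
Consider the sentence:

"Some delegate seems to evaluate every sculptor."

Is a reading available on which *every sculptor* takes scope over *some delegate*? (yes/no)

*every sculptor* is the object of the infinitival complement of a raising predicate; raising infinitives are transparent for QR, so the two DPs are in effect clausemates.
No island intervenes, so both surface and inverse scope are derivable.

Yes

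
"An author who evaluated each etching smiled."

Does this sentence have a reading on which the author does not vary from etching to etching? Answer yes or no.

Yes

The described interpretation is the *an author* > *each etching* scoping.
That is the surface-scope ordering, which is always one of the available readings — island constraints only ever restrict inverse scope.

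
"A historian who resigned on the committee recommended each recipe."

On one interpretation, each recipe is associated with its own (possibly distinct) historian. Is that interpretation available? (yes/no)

The described interpretation is the *each recipe* > *a historian* scoping.
*each recipe* is a matrix argument; only *a historian* is modified by the relative clause *who resigned on the committee*, so the RC island is irrelevant to the target quantifier.
Nothing blocks QR of the lower DP to a position above the higher one, so inverse scope is available.
So *each recipe* > *a historian* is among the available readings.

Yes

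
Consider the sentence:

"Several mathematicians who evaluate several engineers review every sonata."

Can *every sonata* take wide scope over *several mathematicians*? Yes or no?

Yes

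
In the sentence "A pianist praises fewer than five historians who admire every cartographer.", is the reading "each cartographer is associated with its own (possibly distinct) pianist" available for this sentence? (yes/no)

No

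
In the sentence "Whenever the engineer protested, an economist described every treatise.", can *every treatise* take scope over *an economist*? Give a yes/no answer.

Yes

Although there is an adjunct clause, *every treatise* is in the main clause, not inside the adjunct.
No island intervenes, so both surface and inverse scope are derivable.
So *every treatise* > *an economist* is among the available readings.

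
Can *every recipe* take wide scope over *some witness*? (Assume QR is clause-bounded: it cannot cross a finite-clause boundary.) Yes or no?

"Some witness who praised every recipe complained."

No

Structurally, *every recipe* is inside the relative clause *who praised every recipe*.
Relative clauses are scope islands: a quantifier cannot QR out of a relative clause to take scope in the matrix clause.
So the wide-scope reading for *every recipe* is blocked.
(Only the surface reading survives: one fixed witness with respect to all the relevant recipes.)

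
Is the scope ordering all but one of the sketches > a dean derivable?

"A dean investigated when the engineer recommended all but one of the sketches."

*all but one of the sketches* occurs within the embedded question *when the engineer recommended all but one of the sketches*.
Embedded questions are wh-islands: a quantifier inside an indirect question cannot QR into the matrix clause.
*all but one of the sketches* > *a dean* would require crossing that boundary, which is illicit.

No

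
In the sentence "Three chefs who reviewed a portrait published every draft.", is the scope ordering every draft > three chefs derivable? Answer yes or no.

Yes

Although the sentence contains a relative clause (*who reviewed a portrait*), *every draft* is outside it, in the matrix VP.
Since no island is crossed, the inverse ordering is licensed alongside surface scope.
So *every draft* > *three chefs* is among the available readings.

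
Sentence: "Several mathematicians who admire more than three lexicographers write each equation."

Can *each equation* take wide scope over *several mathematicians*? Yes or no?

The relative clause *who admire more than three lexicographers* modifies *several mathematicians*, but *each equation* is not inside that relative clause — it is an argument of the matrix verb.
QR within a single clause is free, so the lower quantifier may take scope over the higher one.
The sentence is scopally ambiguous between *several mathematicians* > *each equation* and *each equation* > *several mathematicians*.

Yes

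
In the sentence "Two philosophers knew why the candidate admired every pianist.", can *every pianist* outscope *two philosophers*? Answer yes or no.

*every pianist* occurs within the embedded question *why the candidate admired every pianist*.
Embedded questions are wh-islands: a quantifier inside an indirect question cannot QR into the matrix clause.
So *every pianist* cannot raise to a position above *two philosophers*.

No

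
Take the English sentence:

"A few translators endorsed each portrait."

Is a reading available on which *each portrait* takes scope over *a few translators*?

Yes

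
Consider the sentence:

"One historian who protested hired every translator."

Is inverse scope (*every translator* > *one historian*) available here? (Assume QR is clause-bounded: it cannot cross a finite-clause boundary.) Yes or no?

Yes

Although the sentence contains a relative clause (*who protested*), *every translator* is outside it, in the matrix VP.
With no island boundary between them, the object can take inverse scope over the subject via ordinary QR within the clause.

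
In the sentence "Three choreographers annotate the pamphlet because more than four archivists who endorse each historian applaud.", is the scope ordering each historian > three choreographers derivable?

*each historian* is embedded in the relative clause *who endorse each historian*, which is itself inside the adjunct *because more than four archivists who endorse each historian applaud*.
Nested islands: the RC island is itself inside an adjunct island, so wide scope is doubly excluded.
*each historian* > *three choreographers* would require crossing that boundary, which is illicit.

No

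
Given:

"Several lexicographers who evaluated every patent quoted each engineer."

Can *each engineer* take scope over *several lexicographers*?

Yes

The RC *who evaluated every patent* is an island, but *each engineer* is not inside it — it is the matrix object, a clausemate of *several lexicographers*.
Ordinary QR to a clause-peripheral position gives the wide-scope LF for the lower DP.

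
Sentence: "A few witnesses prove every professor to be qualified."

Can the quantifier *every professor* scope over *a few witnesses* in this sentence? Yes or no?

*every professor* is an ECM subject; ECM complements are not islands, and the embedded quantifier may take matrix scope.
With no island boundary between them, the object can take inverse scope over the subject via ordinary QR within the clause.

Yes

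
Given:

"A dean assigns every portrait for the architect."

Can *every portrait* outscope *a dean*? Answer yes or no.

Yes

*every portrait* is the matrix object and *a dean* the matrix subject; the two are clausemates.
QR within a single clause is free, so the lower quantifier may take scope over the higher one.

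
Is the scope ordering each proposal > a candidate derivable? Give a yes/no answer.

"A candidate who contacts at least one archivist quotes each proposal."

Yes

*each proposal* sits in the matrix clause, not in the relative clause on *a candidate*.
QR within a single clause is free, so the lower quantifier may take scope over the higher one.
Both orderings are possible: *a candidate* > *each proposal* and *each proposal* > *a candidate*.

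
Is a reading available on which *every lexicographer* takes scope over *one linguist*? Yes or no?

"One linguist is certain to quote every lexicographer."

Yes

*every lexicographer* is the object of the infinitival complement of a raising predicate; raising infinitives are transparent for QR, so the two DPs are in effect clausemates.
QR within a single clause is free, so the lower quantifier may take scope over the higher one.
So *every lexicographer* > *one linguist* is among the available readings.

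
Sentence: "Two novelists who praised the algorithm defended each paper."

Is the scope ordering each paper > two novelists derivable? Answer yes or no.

Yes

*each paper* sits in the matrix clause, not in the relative clause on *two novelists*.
Ordinary QR to a clause-peripheral position gives the wide-scope LF for the lower DP.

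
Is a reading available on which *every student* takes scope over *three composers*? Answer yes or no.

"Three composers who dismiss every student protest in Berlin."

No

*every student* sits inside the relative clause *who dismiss every student*.
Quantifiers inside a relative clause are trapped there; the RC boundary blocks QR.
Hence only narrow scope for *every student* (under *three composers*) survives.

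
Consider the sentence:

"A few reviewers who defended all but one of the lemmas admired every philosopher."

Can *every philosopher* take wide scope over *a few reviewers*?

Yes

*every philosopher* sits in the matrix clause, not in the relative clause on *a few reviewers*.
With no island boundary between them, the object can take inverse scope over the subject via ordinary QR within the clause.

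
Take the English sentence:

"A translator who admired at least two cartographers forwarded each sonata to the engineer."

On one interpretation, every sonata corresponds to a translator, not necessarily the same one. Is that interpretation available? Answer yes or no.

Yes

The described interpretation is the *each sonata* > *a translator* scoping.
Although the sentence contains a relative clause (*who admired at least two cartographers*), *each sonata* is outside it, in the matrix VP.
Since no island is crossed, the inverse ordering is licensed alongside surface scope.
So *each sonata* > *a translator* is among the available readings.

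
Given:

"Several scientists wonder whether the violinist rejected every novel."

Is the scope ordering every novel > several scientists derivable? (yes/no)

No

*every novel* is embedded in the embedded question *whether the violinist rejected every novel*.
An indirect question is a wh-island; the filled [Spec,CP] blocks QR across the CP edge.
Hence only narrow scope for *every novel* (under *several scientists*) survives.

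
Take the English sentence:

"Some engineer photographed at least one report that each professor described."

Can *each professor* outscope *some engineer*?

The target quantifier *each professor* is part of the relative clause *that each professor described* modifying *at least one report*.
QR out of a relative clause is ruled out by the relative-clause island constraint.
There is no licit LF on which *each professor* c-commands *some engineer*.

No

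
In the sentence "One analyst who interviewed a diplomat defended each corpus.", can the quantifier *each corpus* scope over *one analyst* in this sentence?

Yes

Although the sentence contains a relative clause (*who interviewed a diplomat*), *each corpus* is outside it, in the matrix VP.
Since no island is crossed, the inverse ordering is licensed alongside surface scope.
Both orderings are possible: *one analyst* > *each corpus* and *each corpus* > *one analyst*.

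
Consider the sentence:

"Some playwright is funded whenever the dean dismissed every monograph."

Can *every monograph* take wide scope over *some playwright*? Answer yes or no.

*every monograph* occurs within the adjunct clause *whenever the dean dismissed every monograph*.
Adverbial clauses are not L-marked, so they are barriers for QR — the quantifier cannot escape the adjunct.
There is no licit LF on which *every monograph* c-commands *some playwright*.

No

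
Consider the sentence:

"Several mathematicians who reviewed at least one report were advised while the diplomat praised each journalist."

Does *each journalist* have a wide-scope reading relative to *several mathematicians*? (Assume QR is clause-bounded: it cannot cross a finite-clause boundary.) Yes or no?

Structurally, *each journalist* is inside the adjunct clause *while the diplomat praised each journalist*.
Since the clause is an adjunct (not a complement), the Adjunct Condition blocks QR across its edge.
*each journalist* is confined to the island and cannot take scope over *several mathematicians*.

No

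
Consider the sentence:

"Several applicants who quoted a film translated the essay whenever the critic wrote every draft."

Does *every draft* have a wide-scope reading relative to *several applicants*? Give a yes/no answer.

*every draft* occurs within the adjunct clause *whenever the critic wrote every draft*.
Adverbial clauses are not L-marked, so they are barriers for QR — the quantifier cannot escape the adjunct.
The inverse ordering *every draft* > *several applicants* is therefore underivable.

No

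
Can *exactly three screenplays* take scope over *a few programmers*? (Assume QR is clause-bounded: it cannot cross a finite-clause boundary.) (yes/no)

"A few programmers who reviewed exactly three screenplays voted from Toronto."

The DP *exactly three screenplays* is contained in the relative clause *who reviewed exactly three screenplays*.
Relative clauses block scope extraction: QR cannot target a position outside the modified NP.
*exactly three screenplays* is confined to the island and cannot take scope over *a few programmers*.

No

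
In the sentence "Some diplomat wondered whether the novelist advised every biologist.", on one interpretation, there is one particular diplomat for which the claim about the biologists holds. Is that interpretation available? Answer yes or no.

Yes

The paraphrase describes the scope ordering *some diplomat* > *every biologist*.
Surface scope (*some diplomat* > *every biologist*) is always derivable; islands only block QR, not in-situ interpretation.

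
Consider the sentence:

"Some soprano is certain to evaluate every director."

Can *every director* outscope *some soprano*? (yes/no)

Yes

Raising constructions are monoclausal for scope purposes; *every director* is not separated from *some soprano* by any island.
QR within a single clause is free, so the lower quantifier may take scope over the higher one.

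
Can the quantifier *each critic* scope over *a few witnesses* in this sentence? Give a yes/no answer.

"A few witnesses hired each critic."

*each critic* is the matrix object and *a few witnesses* the matrix subject; the two are clausemates.
No island intervenes, so both surface and inverse scope are derivable.

Yes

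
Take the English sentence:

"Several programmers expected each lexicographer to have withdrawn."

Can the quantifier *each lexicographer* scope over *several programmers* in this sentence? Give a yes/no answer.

The ECM infinitive is scope-transparent — *each lexicographer* is free to raise above *several programmers*.
With no island boundary between them, the object can take inverse scope over the subject via ordinary QR within the clause.

Yes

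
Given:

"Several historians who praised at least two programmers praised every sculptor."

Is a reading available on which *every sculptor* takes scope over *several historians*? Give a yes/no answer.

Yes

Although the sentence contains a relative clause (*who praised at least two programmers*), *every sculptor* is outside it, in the matrix VP.
Ordinary QR to a clause-peripheral position gives the wide-scope LF for the lower DP.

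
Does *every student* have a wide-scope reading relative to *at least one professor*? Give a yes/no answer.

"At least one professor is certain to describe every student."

*every student* is the object of the infinitival complement of a raising predicate; raising infinitives are transparent for QR, so the two DPs are in effect clausemates.
Ordinary QR to a clause-peripheral position gives the wide-scope LF for the lower DP.
The sentence is scopally ambiguous between *at least one professor* > *every student* and *every student* > *at least one professor*.

Yes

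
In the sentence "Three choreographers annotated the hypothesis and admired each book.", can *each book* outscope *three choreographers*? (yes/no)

No

*each book* is embedded in one conjunct of the coordinate structure (*admired each book*).
Asymmetric QR out of one conjunct violates the Coordinate Structure Constraint.
So the wide-scope reading for *each book* is blocked.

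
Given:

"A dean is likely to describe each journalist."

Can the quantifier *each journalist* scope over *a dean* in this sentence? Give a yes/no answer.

*each journalist* is the object of the infinitival complement of a raising predicate; raising infinitives are transparent for QR, so the two DPs are in effect clausemates.
Nothing blocks QR of the lower DP to a position above the higher one, so inverse scope is available.
So *each journalist* > *a dean* is among the available readings.

Yes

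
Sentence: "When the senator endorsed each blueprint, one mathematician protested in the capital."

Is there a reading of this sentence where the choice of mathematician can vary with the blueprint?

That reading corresponds to *each blueprint* > *one mathematician*.
Structurally, *each blueprint* is inside the adjunct clause *when the senator endorsed each blueprint*.
Scope out of an adjunct clause is unavailable: QR respects the adjunct-island constraint.
There is no licit LF on which *each blueprint* c-commands *one mathematician*.

No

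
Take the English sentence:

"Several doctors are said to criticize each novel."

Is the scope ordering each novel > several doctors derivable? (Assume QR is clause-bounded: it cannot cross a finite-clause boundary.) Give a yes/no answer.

*each novel* is the object of the infinitival complement of a raising predicate; raising infinitives are transparent for QR, so the two DPs are in effect clausemates.
Ordinary QR to a clause-peripheral position gives the wide-scope LF for the lower DP.

Yes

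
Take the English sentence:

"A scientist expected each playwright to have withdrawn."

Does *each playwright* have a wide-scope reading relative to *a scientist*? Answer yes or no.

This is an ECM construction: *each playwright* is the infinitival subject, Case-marked by the matrix verb, and the infinitive is transparent for QR.
No island intervenes, so both surface and inverse scope are derivable.
Both orderings are possible: *a scientist* > *each playwright* and *each playwright* > *a scientist*.

Yes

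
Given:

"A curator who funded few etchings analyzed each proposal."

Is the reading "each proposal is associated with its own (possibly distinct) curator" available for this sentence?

That reading corresponds to *each proposal* > *a curator*.
The RC *who funded few etchings* is an island, but *each proposal* is not inside it — it is the matrix object, a clausemate of *a curator*.
Clause-internal QR can adjoin the lower DP above the subject, yielding the inverse reading.

Yes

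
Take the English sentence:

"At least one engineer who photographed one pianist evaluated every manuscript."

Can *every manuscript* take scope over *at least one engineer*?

The relative clause *who photographed one pianist* modifies *at least one engineer*, but *every manuscript* is not inside that relative clause — it is an argument of the matrix verb.
QR within a single clause is free, so the lower quantifier may take scope over the higher one.

Yes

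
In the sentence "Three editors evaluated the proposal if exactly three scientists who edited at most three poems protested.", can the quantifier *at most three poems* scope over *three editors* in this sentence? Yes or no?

No

*at most three poems* sits inside the relative clause *who edited at most three poems*, which is itself inside the adjunct *if exactly three scientists who edited at most three poems protested*.
Even if one barrier were somehow void, the other would still block QR.
*at most three poems* > *three editors* would require crossing that boundary, which is illicit.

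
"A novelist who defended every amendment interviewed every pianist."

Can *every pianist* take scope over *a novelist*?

The RC *who defended every amendment* is an island, but *every pianist* is not inside it — it is the matrix object, a clausemate of *a novelist*.
Clause-internal QR can adjoin the lower DP above the subject, yielding the inverse reading.
The sentence is scopally ambiguous between *a novelist* > *every pianist* and *every pianist* > *a novelist*.

Yes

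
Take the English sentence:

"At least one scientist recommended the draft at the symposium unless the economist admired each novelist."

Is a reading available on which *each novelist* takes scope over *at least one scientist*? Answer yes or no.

No

*each novelist* sits inside the adjunct clause *unless the economist admired each novelist*.
Adjuncts are opaque for quantifier raising; a quantifier in an adjunct stays inside it.
*each novelist* > *at least one scientist* would require crossing that boundary, which is illicit.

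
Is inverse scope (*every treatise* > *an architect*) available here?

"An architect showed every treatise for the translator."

Both DPs are arguments of the same predicate; there is no clause or island boundary between them.
Nothing blocks QR of the lower DP to a position above the higher one, so inverse scope is available.
Both orderings are possible: *an architect* > *every treatise* and *every treatise* > *an architect*.

Yes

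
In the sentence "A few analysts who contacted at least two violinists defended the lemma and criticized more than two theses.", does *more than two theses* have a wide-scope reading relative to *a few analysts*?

No

*more than two theses* is embedded in one conjunct of the coordinate structure (*criticized more than two theses*).
A quantifier cannot raise out of one conjunct of a coordination across the whole coordinate structure — the CSC applies to QR.
There is no licit LF on which *more than two theses* c-commands *a few analysts*.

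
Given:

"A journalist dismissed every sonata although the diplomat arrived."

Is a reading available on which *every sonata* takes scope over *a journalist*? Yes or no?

Yes

Neither queried DP is inside the adjunct, so the adjunct-island constraint does not apply.
Clause-internal QR can adjoin the lower DP above the subject, yielding the inverse reading.
Both orderings are possible: *a journalist* > *every sonata* and *every sonata* > *a journalist*.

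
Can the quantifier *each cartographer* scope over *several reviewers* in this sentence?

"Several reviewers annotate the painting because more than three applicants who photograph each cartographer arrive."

The DP *each cartographer* is contained in the relative clause *who photograph each cartographer*, which is itself inside the adjunct *because more than three applicants who photograph each cartographer arrive*.
Even if one barrier were somehow void, the other would still block QR.
So the wide-scope reading for *each cartographer* is blocked.

No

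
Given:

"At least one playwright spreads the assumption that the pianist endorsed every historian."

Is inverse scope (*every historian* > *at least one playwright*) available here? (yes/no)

*every historian* sits inside the complex NP *the assumption that the pianist endorsed every historian*.
A that-clause complement to a noun is an island; QR cannot cross the NP boundary.
So *every historian* cannot raise to a position above *at least one playwright*.
(Only the surface reading survives: one fixed playwright with respect to all the relevant historians.)

No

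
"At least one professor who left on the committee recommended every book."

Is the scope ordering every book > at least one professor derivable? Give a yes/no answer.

Although the sentence contains a relative clause (*who left on the committee*), *every book* is outside it, in the matrix VP.
Nothing blocks QR of the lower DP to a position above the higher one, so inverse scope is available.
So *every book* > *at least one professor* is among the available readings.

Yes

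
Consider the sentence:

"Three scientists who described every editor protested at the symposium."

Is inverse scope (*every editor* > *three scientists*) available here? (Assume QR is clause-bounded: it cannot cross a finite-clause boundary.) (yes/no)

The DP *every editor* is contained in the relative clause *who described every editor*.
Relative clauses are scope islands: a quantifier cannot QR out of a relative clause to take scope in the matrix clause.
So *every editor* cannot raise high enough to outscope *three scientists*; only the surface ordering *three scientists* > *every editor* is available.

No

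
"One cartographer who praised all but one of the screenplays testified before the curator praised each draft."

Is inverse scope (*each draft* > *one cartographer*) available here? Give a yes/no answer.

*each draft* occurs within the adjunct clause *before the curator praised each draft*.
Scope out of an adjunct clause is unavailable: QR respects the adjunct-island constraint.
There is no licit LF on which *each draft* c-commands *one cartographer*.
(Only the surface reading survives: one fixed cartographer with respect to all the relevant drafts.)

No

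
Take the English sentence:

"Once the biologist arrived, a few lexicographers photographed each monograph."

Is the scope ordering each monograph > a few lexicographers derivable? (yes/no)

Yes

Although there is an adjunct clause, *each monograph* is in the main clause, not inside the adjunct.
QR within a single clause is free, so the lower quantifier may take scope over the higher one.
So *each monograph* > *a few lexicographers* is among the available readings.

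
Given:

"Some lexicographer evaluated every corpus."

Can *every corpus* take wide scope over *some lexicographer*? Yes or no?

*every corpus* and *some lexicographer* are in the same minimal clause.
No island intervenes, so both surface and inverse scope are derivable.

Yes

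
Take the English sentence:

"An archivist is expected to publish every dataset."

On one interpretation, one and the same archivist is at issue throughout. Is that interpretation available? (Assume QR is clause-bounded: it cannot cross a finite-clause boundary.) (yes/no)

Yes

The described interpretation is the *an archivist* > *every dataset* scoping.
Nothing needs to raise for *an archivist* > *every dataset*, so no island constraint is at stake.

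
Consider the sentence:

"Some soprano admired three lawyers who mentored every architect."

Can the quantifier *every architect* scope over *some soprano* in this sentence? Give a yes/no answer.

No

The target quantifier *every architect* is part of the relative clause *who mentored every architect* modifying *three lawyers*.
The relative clause forms an island for QR, so the quantifier is confined to the head noun's restrictor.
Hence only narrow scope for *every architect* (under *some soprano*) survives.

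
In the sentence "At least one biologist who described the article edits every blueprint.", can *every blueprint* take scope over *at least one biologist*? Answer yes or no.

*every blueprint* sits in the matrix clause, not in the relative clause on *at least one biologist*.
With no island boundary between them, the object can take inverse scope over the subject via ordinary QR within the clause.

Yes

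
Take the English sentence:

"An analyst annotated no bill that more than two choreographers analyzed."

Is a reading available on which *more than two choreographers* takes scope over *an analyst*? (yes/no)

*more than two choreographers* sits inside the relative clause *that more than two choreographers analyzed* modifying *no bill*.
Relative clauses are scope islands: a quantifier cannot QR out of a relative clause to take scope in the matrix clause.
There is no licit LF on which *more than two choreographers* c-commands *an analyst*.

No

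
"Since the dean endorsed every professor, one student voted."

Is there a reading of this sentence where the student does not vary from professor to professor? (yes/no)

The described interpretation is the *one student* > *every professor* scoping.
Nothing needs to raise out of an island for *one student* > *every professor*: *one student* takes scope from its matrix position over the clause containing *every professor*.

Yes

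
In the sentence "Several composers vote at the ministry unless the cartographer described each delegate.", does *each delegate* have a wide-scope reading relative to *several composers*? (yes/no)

No

*each delegate* sits inside the adjunct clause *unless the cartographer described each delegate*.
Adverbial clauses are not L-marked, so they are barriers for QR — the quantifier cannot escape the adjunct.
*each delegate* is confined to the island and cannot take scope over *several composers*.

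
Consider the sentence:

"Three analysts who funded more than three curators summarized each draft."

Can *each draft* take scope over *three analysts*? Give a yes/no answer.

Yes

*each draft* is a matrix argument; only *three analysts* is modified by the relative clause *who funded more than three curators*, so the RC island is irrelevant to the target quantifier.
Ordinary QR to a clause-peripheral position gives the wide-scope LF for the lower DP.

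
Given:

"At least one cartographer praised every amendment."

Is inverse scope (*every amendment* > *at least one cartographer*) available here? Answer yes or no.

Yes

*every amendment* is the matrix object and *at least one cartographer* the matrix subject; the two are clausemates.
With no island boundary between them, the object can take inverse scope over the subject via ordinary QR within the clause.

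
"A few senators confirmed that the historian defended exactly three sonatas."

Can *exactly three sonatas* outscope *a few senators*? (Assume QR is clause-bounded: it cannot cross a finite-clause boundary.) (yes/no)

No

Structurally, *exactly three sonatas* is inside the finite complement clause *that the historian defended exactly three sonatas*.
Finite CP is the ceiling for QR here, by assumption.
*exactly three sonatas* > *a few senators* would require crossing that boundary, which is illicit.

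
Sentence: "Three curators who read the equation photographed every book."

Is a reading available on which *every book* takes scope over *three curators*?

Yes

The relative clause *who read the equation* modifies *three curators*, but *every book* is not inside that relative clause — it is an argument of the matrix verb.
No island intervenes, so both surface and inverse scope are derivable.
The sentence is scopally ambiguous between *three curators* > *every book* and *every book* > *three curators*.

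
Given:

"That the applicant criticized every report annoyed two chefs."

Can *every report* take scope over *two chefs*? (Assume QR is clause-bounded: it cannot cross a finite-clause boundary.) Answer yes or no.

*every report* is embedded in the sentential subject *that the applicant criticized every report*.
The subject-island constraint blocks QR out of a clausal subject.
So the wide-scope reading for *every report* is blocked.

No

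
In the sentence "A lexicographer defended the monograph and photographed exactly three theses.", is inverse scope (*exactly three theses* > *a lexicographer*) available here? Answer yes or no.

No

*exactly three theses* is embedded in one conjunct of the coordinate structure (*photographed exactly three theses*).
Coordinate structures are islands for non-across-the-board movement, QR included.
*exactly three theses* > *a lexicographer* would require crossing that boundary, which is illicit.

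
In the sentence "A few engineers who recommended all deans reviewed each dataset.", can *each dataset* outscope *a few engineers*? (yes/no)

Yes

*each dataset* sits in the matrix clause, not in the relative clause on *a few engineers*.
Since no island is crossed, the inverse ordering is licensed alongside surface scope.
Both orderings are possible: *a few engineers* > *each dataset* and *each dataset* > *a few engineers*.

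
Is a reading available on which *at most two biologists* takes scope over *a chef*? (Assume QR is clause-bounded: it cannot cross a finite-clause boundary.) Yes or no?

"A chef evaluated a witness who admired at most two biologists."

*at most two biologists* sits inside the relative clause *who admired at most two biologists* modifying *a witness*.
QR out of a relative clause is ruled out by the relative-clause island constraint.
*at most two biologists* is confined to the island and cannot take scope over *a chef*.

No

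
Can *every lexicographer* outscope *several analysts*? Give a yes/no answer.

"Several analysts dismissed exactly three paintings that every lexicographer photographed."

No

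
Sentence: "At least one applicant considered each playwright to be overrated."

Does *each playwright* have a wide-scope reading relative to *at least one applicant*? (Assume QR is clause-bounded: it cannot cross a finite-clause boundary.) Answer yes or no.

Yes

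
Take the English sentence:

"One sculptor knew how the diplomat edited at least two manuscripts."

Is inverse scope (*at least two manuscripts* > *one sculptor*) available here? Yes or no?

*at least two manuscripts* sits inside the embedded question *how the diplomat edited at least two manuscripts*.
The wh-island constraint blocks QR out of an embedded interrogative.
*at least two manuscripts* > *one sculptor* would require crossing that boundary, which is illicit.

No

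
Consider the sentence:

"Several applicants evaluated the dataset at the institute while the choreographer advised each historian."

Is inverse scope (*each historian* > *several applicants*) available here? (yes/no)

No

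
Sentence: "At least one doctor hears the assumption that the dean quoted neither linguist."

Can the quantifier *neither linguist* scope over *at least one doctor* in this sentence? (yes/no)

No

Structurally, *neither linguist* is inside the complex NP *the assumption that the dean quoted neither linguist*.
A that-clause complement to a noun is an island; QR cannot cross the NP boundary.
So *neither linguist* cannot raise high enough to outscope *at least one doctor*; only the surface ordering *at least one doctor* > *neither linguist* is available.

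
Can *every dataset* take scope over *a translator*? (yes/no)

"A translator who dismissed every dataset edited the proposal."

*every dataset* occurs within the relative clause *who dismissed every dataset*.
A relative clause is a scope island — quantifier raising cannot cross its boundary.
The inverse ordering *every dataset* > *a translator* is therefore underivable.

No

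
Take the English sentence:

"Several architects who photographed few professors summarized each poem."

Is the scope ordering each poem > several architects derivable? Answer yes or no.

The relative clause *who photographed few professors* modifies *several architects*, but *each poem* is not inside that relative clause — it is an argument of the matrix verb.
Clause-internal QR can adjoin the lower DP above the subject, yielding the inverse reading.

Yes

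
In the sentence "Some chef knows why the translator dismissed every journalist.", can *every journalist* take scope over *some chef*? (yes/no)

No

Structurally, *every journalist* is inside the embedded question *why the translator dismissed every journalist*.
QR across an interrogative CP boundary is ruled out as a wh-island violation.
The inverse ordering *every journalist* > *some chef* is therefore underivable.
(Only the surface reading survives: one fixed chef with respect to all the relevant journalists.)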